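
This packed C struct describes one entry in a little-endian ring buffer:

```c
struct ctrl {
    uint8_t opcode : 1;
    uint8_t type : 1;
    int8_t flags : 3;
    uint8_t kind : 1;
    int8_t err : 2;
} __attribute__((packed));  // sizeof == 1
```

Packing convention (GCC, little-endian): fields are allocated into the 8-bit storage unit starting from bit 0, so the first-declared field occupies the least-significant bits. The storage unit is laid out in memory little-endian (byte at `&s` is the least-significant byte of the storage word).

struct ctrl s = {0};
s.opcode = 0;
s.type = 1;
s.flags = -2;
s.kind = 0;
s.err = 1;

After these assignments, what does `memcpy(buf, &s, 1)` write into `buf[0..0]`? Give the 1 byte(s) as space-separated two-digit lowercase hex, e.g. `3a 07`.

opcode:1 = 0 → 0x0 << 0 → word 0x00
type:1 = 1 → 0x1 << 1 → word 0x02
flags:3 = -2 → 0x6 << 2 → word 0x1a
kind:1 = 0 → 0x0 << 5 → word 0x1a
err:2 = 1 → 0x1 << 6 → word 0x5a
word = 0x5a → little-endian bytes:
  [0]=0x5a

5a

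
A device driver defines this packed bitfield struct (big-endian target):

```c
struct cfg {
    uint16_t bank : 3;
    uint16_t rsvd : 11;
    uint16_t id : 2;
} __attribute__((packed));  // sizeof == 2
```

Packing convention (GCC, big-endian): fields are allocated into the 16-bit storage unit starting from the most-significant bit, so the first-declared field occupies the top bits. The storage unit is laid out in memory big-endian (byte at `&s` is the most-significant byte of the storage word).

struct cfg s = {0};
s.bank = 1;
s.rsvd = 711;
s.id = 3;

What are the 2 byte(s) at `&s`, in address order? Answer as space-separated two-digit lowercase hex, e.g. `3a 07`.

2b 1f

bank (3b) val=1 bits=0x1 at bit 13: 0x2000
rsvd (11b) val=711 bits=0x2c7 at bit 2: 0x2b1c
id (2b) val=3 bits=0x3 at bit 0: 0x2b1f
word = 0x2b1f → big-endian bytes:
  [0]=0x2b  [1]=0x1f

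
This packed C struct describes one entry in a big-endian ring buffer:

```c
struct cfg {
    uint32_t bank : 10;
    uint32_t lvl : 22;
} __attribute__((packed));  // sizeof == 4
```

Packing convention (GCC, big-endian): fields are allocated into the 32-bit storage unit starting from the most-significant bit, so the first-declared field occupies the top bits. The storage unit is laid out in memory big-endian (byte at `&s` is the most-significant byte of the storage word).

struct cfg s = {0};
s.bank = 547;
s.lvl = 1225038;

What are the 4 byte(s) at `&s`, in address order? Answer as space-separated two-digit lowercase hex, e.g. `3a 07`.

[22+:10] bank=547 & 0x3ff = 0x223; word=0x88c00000
[0+:22] lvl=1225038 & 0x3fffff = 0x12b14e; word=0x88d2b14e
word = 0x88d2b14e → big-endian bytes:
  [0]=0x88  [1]=0xd2  [2]=0xb1  [3]=0x4e

88 d2 b1 4e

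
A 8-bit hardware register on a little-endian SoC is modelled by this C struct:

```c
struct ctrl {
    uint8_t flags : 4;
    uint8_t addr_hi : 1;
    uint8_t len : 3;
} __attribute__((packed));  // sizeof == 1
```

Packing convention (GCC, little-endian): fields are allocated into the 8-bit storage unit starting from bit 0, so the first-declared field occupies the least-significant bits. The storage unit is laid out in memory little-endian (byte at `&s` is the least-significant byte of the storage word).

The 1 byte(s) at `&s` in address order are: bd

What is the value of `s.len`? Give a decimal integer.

[0]=0xbd (little-endian) → word 0xbd
flags:4 @ bit 0 → (0xbd>>0)&0xf = 0xd
addr_hi:1 @ bit 4 → (0xbd>>4)&0x1 = 0x1
len:3 @ bit 5 → (0xbd>>5)&0x7 = 0x5  ←

5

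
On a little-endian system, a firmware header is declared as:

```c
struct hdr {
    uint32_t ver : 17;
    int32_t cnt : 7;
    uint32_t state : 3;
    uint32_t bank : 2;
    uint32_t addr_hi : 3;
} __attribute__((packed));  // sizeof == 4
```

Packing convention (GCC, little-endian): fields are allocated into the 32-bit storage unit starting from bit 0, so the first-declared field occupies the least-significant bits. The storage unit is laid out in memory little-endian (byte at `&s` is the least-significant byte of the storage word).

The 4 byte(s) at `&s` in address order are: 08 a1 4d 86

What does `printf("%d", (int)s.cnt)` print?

38

[0]=0x08 [1]=0xa1 [2]=0x4d [3]=0x86 (little-endian) → word 0x864da108
ver:17 @ bit 0 → (0x864da108>>0)&0x1ffff = 0x1a108
cnt:7 @ bit 17 → (0x864da108>>17)&0x7f = 0x26  ←
state:3 @ bit 24 → (0x864da108>>24)&0x7 = 0x6
bank:2 @ bit 27 → (0x864da108>>27)&0x3 = 0x0
addr_hi:3 @ bit 29 → (0x864da108>>29)&0x7 = 0x4
cnt signed 7b, MSB=0: value = 38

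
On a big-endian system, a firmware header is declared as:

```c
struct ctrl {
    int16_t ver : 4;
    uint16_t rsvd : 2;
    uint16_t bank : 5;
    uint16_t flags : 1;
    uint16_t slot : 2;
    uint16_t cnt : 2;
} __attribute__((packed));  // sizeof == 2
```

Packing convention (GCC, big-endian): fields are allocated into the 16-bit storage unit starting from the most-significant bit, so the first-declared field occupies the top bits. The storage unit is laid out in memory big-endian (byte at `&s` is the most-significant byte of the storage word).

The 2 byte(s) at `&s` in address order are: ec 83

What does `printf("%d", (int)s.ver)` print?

-2

[0]=0xec [1]=0x83 (big-endian) → word 0xec83
ver [12+:4] = (word>>12) & 0xf = 14  ←
rsvd [10+:2] = (word>>10) & 0x3 = 3
bank [5+:5] = (word>>5) & 0x1f = 4
flags [4+:1] = (word>>4) & 0x1 = 0
slot [2+:2] = (word>>2) & 0x3 = 0
cnt [0+:2] = (word>>0) & 0x3 = 3
ver signed 4b, MSB=1: 14 - 16 = -2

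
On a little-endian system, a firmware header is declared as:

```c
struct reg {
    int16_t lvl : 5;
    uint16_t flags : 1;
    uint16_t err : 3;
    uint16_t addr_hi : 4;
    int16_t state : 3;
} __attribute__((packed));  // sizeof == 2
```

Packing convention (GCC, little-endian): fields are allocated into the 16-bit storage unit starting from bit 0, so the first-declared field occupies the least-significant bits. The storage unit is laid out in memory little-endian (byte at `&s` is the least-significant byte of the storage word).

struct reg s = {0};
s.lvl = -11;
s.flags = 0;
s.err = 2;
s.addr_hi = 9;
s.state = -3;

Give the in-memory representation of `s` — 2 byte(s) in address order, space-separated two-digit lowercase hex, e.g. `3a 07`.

95 b2

lvl (5b) val=-11 bits=0x15 at bit 0: 0x0015
flags (1b) val=0 bits=0x0 at bit 5: 0x0015
err (3b) val=2 bits=0x2 at bit 6: 0x0095
addr_hi (4b) val=9 bits=0x9 at bit 9: 0x1295
state (3b) val=-3 bits=0x5 at bit 13: 0xb295
word = 0xb295 → little-endian bytes:
  [0]=0x95  [1]=0xb2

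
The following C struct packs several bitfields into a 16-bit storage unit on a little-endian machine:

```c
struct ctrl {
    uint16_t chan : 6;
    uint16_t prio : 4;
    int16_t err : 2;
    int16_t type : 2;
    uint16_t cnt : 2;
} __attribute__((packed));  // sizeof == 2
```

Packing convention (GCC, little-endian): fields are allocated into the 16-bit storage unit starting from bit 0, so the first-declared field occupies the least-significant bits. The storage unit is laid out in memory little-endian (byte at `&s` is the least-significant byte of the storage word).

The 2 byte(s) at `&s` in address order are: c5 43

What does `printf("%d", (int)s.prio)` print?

[0]=0xc5 [1]=0x43 (little-endian) → word 0x43c5
chan:6 @ bit 0 → (0x43c5>>0)&0x3f = 0x5
prio:4 @ bit 6 → (0x43c5>>6)&0xf = 0xf  ←
err:2 @ bit 10 → (0x43c5>>10)&0x3 = 0x0
type:2 @ bit 12 → (0x43c5>>12)&0x3 = 0x0
cnt:2 @ bit 14 → (0x43c5>>14)&0x3 = 0x1

15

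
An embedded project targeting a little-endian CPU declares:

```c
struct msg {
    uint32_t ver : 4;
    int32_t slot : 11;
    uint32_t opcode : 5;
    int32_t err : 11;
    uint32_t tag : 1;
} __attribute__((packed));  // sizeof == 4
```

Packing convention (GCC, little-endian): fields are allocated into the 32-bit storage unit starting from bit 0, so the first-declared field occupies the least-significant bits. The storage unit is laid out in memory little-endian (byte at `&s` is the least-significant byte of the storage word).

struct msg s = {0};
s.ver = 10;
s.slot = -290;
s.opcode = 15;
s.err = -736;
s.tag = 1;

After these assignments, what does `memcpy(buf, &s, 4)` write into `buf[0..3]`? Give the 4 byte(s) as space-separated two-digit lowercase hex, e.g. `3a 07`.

ea ed 07 d2

[0+:4] ver=10 & 0xf = 0xa; word=0x0000000a
[4+:11] slot=-290 & 0x7ff = 0x6de; word=0x00006dea
[15+:5] opcode=15 & 0x1f = 0xf; word=0x0007edea
[20+:11] err=-736 & 0x7ff = 0x520; word=0x5207edea
[31+:1] tag=1 & 0x1 = 0x1; word=0xd207edea
word = 0xd207edea → little-endian bytes:
  [0]=0xea  [1]=0xed  [2]=0x07  [3]=0xd2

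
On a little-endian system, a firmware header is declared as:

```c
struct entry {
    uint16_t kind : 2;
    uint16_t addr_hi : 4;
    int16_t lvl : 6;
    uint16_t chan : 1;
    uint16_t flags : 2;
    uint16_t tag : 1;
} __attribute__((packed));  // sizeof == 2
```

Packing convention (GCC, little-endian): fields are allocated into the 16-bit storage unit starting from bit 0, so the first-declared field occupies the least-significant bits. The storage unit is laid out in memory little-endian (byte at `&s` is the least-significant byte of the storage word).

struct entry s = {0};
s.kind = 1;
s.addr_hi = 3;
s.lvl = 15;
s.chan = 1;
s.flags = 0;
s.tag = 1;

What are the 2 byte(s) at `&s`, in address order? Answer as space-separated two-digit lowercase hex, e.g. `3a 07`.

cd 93

[0+:2] kind=1 & 0x3 = 0x1; word=0x0001
[2+:4] addr_hi=3 & 0xf = 0x3; word=0x000d
[6+:6] lvl=15 & 0x3f = 0xf; word=0x03cd
[12+:1] chan=1 & 0x1 = 0x1; word=0x13cd
[13+:2] flags=0 & 0x3 = 0x0; word=0x13cd
[15+:1] tag=1 & 0x1 = 0x1; word=0x93cd
word = 0x93cd → little-endian bytes:
  [0]=0xcd  [1]=0x93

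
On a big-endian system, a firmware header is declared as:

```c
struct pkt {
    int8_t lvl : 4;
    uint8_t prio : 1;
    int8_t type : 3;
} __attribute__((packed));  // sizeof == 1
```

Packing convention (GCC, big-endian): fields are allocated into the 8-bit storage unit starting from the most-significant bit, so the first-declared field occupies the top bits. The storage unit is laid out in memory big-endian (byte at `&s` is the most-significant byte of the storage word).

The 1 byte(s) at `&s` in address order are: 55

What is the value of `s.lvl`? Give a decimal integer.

5

[0]=0x55 (big-endian) → word 0x55
lvl [4+:4] = (word>>4) & 0xf = 5  ←
prio [3+:1] = (word>>3) & 0x1 = 0
type [0+:3] = (word>>0) & 0x7 = 5
lvl signed 4b, MSB=0: value = 5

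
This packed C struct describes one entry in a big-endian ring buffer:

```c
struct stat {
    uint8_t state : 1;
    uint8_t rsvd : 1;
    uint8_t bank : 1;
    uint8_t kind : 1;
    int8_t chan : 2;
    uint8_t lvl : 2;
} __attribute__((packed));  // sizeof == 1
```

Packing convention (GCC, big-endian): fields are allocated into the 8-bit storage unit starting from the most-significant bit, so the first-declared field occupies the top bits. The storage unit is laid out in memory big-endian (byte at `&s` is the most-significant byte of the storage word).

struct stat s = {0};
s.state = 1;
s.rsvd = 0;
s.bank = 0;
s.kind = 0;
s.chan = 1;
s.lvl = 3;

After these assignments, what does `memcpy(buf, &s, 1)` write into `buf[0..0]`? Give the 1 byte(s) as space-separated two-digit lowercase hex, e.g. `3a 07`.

[7+:1] state=1 & 0x1 = 0x1; word=0x80
[6+:1] rsvd=0 & 0x1 = 0x0; word=0x80
[5+:1] bank=0 & 0x1 = 0x0; word=0x80
[4+:1] kind=0 & 0x1 = 0x0; word=0x80
[2+:2] chan=1 & 0x3 = 0x1; word=0x84
[0+:2] lvl=3 & 0x3 = 0x3; word=0x87
word = 0x87 → big-endian bytes:
  [0]=0x87

87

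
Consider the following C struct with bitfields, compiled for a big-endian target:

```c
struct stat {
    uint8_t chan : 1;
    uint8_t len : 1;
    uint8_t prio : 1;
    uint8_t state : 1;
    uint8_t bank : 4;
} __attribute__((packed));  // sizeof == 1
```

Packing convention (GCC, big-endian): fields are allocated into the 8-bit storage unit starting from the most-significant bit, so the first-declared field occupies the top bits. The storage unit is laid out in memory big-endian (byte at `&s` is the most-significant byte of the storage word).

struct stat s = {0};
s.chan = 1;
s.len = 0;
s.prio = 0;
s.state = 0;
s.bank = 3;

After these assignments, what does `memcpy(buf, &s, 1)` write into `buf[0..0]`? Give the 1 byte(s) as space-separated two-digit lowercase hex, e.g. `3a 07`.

83

chan:1 = 1 → 0x1 << 7 → word 0x80
len:1 = 0 → 0x0 << 6 → word 0x80
prio:1 = 0 → 0x0 << 5 → word 0x80
state:1 = 0 → 0x0 << 4 → word 0x80
bank:4 = 3 → 0x3 << 0 → word 0x83
word = 0x83 → big-endian bytes:
  [0]=0x83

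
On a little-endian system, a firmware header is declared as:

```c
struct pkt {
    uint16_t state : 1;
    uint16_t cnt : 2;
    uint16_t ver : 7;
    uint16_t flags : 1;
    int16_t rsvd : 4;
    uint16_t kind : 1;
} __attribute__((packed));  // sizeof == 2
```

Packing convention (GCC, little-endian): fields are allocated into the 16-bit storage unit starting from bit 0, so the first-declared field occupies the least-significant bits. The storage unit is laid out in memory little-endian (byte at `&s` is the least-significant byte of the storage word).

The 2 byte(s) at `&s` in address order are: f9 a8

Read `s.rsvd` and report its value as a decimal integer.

5

[0]=0xf9 [1]=0xa8 (little-endian) → word 0xa8f9
state [0+:1] = (word>>0) & 0x1 = 1
cnt [1+:2] = (word>>1) & 0x3 = 0
ver [3+:7] = (word>>3) & 0x7f = 31
flags [10+:1] = (word>>10) & 0x1 = 0
rsvd [11+:4] = (word>>11) & 0xf = 5  ←
kind [15+:1] = (word>>15) & 0x1 = 1
rsvd signed 4b, MSB=0: value = 5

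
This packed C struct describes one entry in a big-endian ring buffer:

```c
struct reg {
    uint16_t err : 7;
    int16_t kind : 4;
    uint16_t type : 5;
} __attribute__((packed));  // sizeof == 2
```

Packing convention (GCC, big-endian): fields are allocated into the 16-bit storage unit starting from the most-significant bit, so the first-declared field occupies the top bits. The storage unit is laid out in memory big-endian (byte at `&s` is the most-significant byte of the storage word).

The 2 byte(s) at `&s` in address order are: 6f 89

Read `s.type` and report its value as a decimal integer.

[0]=0x6f [1]=0x89 (big-endian) → word 0x6f89
err [9+:7] = (word>>9) & 0x7f = 55
kind [5+:4] = (word>>5) & 0xf = 12
type [0+:5] = (word>>0) & 0x1f = 9  ←

9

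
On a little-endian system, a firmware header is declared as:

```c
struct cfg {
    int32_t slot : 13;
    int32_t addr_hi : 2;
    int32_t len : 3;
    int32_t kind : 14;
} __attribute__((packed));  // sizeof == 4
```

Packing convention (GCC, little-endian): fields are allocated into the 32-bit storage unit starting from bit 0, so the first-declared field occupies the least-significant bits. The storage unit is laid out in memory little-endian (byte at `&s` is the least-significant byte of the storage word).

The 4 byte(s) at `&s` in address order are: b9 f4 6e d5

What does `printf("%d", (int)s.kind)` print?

-2725

[0]=0xb9 [1]=0xf4 [2]=0x6e [3]=0xd5 (little-endian) → word 0xd56ef4b9
slot:13 @ bit 0 → (0xd56ef4b9>>0)&0x1fff = 0x14b9
addr_hi:2 @ bit 13 → (0xd56ef4b9>>13)&0x3 = 0x3
len:3 @ bit 15 → (0xd56ef4b9>>15)&0x7 = 0x5
kind:14 @ bit 18 → (0xd56ef4b9>>18)&0x3fff = 0x355b  ←
kind signed 14b, MSB=1: 13659 - 16384 = -2725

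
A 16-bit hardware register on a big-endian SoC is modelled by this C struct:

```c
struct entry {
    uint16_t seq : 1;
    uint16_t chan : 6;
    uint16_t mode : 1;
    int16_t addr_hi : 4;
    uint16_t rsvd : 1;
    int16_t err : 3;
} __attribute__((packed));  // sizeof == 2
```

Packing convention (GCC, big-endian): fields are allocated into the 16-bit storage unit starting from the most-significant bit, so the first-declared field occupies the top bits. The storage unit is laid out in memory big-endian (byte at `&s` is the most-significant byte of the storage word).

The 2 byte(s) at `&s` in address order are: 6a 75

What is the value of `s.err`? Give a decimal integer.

-3

[0]=0x6a [1]=0x75 (big-endian) → word 0x6a75
seq [15+:1] = (word>>15) & 0x1 = 0
chan [9+:6] = (word>>9) & 0x3f = 53
mode [8+:1] = (word>>8) & 0x1 = 0
addr_hi [4+:4] = (word>>4) & 0xf = 7
rsvd [3+:1] = (word>>3) & 0x1 = 0
err [0+:3] = (word>>0) & 0x7 = 5  ←
err signed 3b, MSB=1: 5 - 8 = -3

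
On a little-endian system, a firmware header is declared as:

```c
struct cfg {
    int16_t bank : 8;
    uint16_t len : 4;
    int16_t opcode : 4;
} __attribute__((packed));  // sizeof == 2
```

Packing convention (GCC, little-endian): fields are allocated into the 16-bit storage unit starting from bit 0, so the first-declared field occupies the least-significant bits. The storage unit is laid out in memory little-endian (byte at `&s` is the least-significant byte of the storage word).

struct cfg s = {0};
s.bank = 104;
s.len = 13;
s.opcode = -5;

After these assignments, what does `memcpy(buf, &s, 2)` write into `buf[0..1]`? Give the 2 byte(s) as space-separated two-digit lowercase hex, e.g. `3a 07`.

68 bd

[0+:8] bank=104 & 0xff = 0x68; word=0x0068
[8+:4] len=13 & 0xf = 0xd; word=0x0d68
[12+:4] opcode=-5 & 0xf = 0xb; word=0xbd68
word = 0xbd68 → little-endian bytes:
  [0]=0x68  [1]=0xbd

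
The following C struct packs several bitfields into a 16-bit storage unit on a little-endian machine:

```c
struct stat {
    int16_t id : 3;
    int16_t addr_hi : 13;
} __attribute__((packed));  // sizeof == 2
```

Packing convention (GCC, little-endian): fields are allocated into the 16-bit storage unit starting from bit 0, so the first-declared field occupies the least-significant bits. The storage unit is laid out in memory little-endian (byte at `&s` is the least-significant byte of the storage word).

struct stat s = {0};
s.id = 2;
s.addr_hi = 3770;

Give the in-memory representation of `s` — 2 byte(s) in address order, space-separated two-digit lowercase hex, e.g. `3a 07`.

id (3b) val=2 bits=0x2 at bit 0: 0x0002
addr_hi (13b) val=3770 bits=0xeba at bit 3: 0x75d2
word = 0x75d2 → little-endian bytes:
  [0]=0xd2  [1]=0x75

d2 75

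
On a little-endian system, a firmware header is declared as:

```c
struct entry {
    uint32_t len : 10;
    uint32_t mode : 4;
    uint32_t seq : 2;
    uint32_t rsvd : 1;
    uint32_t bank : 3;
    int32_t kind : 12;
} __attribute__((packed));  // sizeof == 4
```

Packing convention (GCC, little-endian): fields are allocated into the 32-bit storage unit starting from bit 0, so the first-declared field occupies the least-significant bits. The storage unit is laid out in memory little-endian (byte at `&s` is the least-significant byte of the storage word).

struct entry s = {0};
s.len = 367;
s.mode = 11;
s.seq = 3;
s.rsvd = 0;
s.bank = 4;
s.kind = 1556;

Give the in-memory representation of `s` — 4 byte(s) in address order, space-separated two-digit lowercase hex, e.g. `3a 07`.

[0+:10] len=367 & 0x3ff = 0x16f; word=0x0000016f
[10+:4] mode=11 & 0xf = 0xb; word=0x00002d6f
[14+:2] seq=3 & 0x3 = 0x3; word=0x0000ed6f
[16+:1] rsvd=0 & 0x1 = 0x0; word=0x0000ed6f
[17+:3] bank=4 & 0x7 = 0x4; word=0x0008ed6f
[20+:12] kind=1556 & 0xfff = 0x614; word=0x6148ed6f
word = 0x6148ed6f → little-endian bytes:
  [0]=0x6f  [1]=0xed  [2]=0x48  [3]=0x61

6f ed 48 61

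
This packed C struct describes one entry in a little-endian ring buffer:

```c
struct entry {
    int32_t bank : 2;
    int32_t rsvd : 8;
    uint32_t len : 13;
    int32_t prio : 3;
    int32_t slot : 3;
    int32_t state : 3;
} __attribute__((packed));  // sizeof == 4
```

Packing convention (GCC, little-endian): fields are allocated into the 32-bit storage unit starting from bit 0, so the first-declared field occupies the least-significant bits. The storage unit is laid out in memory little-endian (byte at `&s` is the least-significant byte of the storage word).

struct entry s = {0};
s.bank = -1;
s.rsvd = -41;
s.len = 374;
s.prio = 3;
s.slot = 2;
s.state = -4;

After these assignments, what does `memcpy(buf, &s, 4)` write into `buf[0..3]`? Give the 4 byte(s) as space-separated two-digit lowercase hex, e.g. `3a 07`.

bank (2b) val=-1 bits=0x3 at bit 0: 0x00000003
rsvd (8b) val=-41 bits=0xd7 at bit 2: 0x0000035f
len (13b) val=374 bits=0x176 at bit 10: 0x0005db5f
prio (3b) val=3 bits=0x3 at bit 23: 0x0185db5f
slot (3b) val=2 bits=0x2 at bit 26: 0x0985db5f
state (3b) val=-4 bits=0x4 at bit 29: 0x8985db5f
word = 0x8985db5f → little-endian bytes:
  [0]=0x5f  [1]=0xdb  [2]=0x85  [3]=0x89

5f db 85 89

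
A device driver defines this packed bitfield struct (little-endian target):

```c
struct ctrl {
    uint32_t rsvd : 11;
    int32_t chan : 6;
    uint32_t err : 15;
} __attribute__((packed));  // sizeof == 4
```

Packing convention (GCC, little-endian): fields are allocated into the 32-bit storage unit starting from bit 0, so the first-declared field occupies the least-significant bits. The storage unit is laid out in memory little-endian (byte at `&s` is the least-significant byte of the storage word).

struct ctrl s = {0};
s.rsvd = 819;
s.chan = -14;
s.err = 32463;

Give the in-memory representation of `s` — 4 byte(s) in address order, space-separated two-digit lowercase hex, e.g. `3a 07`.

rsvd:11 = 819 → 0x333 << 0 → word 0x00000333
chan:6 = -14 → 0x32 << 11 → word 0x00019333
err:15 = 32463 → 0x7ecf << 17 → word 0xfd9f9333
word = 0xfd9f9333 → little-endian bytes:
  [0]=0x33  [1]=0x93  [2]=0x9f  [3]=0xfd

33 93 9f fd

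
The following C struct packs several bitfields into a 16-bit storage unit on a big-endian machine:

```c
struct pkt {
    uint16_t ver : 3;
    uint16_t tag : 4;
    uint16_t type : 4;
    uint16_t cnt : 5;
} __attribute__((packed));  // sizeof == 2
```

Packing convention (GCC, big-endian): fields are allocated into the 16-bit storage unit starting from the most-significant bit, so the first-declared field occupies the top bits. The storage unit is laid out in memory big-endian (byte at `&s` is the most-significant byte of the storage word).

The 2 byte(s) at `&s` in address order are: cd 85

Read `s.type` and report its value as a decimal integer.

12

[0]=0xcd [1]=0x85 (big-endian) → word 0xcd85
ver:3 @ bit 13 → (0xcd85>>13)&0x7 = 0x6
tag:4 @ bit 9 → (0xcd85>>9)&0xf = 0x6
type:4 @ bit 5 → (0xcd85>>5)&0xf = 0xc  ←
cnt:5 @ bit 0 → (0xcd85>>0)&0x1f = 0x5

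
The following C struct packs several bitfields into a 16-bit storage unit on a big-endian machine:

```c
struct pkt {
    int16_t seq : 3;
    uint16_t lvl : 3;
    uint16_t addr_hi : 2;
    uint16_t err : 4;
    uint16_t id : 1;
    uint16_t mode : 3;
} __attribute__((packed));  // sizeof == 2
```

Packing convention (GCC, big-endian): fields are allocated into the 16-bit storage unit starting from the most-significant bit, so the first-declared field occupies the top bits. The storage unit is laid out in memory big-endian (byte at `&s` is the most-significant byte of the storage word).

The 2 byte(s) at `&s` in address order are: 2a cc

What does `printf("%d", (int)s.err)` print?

[0]=0x2a [1]=0xcc (big-endian) → word 0x2acc
seq [13+:3] = (word>>13) & 0x7 = 1
lvl [10+:3] = (word>>10) & 0x7 = 2
addr_hi [8+:2] = (word>>8) & 0x3 = 2
err [4+:4] = (word>>4) & 0xf = 12  ←
id [3+:1] = (word>>3) & 0x1 = 1
mode [0+:3] = (word>>0) & 0x7 = 4

12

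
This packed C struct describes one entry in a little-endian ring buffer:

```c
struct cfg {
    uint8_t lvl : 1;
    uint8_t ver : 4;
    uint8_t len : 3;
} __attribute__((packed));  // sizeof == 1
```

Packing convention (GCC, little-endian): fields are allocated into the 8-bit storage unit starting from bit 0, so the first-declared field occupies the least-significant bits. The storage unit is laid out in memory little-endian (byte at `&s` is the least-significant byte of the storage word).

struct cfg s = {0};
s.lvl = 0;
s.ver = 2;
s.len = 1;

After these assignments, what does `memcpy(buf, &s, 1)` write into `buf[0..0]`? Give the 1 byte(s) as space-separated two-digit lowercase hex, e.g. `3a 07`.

lvl:1 = 0 → 0x0 << 0 → word 0x00
ver:4 = 2 → 0x2 << 1 → word 0x04
len:3 = 1 → 0x1 << 5 → word 0x24
word = 0x24 → little-endian bytes:
  [0]=0x24

24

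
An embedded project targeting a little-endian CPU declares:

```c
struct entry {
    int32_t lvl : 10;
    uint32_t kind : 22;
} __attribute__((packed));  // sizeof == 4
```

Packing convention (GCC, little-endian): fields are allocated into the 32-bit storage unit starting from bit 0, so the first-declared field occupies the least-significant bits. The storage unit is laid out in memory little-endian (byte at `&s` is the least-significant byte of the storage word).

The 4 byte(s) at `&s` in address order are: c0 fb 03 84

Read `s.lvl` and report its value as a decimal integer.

-64

[0]=0xc0 [1]=0xfb [2]=0x03 [3]=0x84 (little-endian) → word 0x8403fbc0
lvl [0+:10] = (word>>0) & 0x3ff = 960  ←
kind [10+:22] = (word>>10) & 0x3fffff = 2162942
lvl signed 10b, MSB=1: 960 - 1024 = -64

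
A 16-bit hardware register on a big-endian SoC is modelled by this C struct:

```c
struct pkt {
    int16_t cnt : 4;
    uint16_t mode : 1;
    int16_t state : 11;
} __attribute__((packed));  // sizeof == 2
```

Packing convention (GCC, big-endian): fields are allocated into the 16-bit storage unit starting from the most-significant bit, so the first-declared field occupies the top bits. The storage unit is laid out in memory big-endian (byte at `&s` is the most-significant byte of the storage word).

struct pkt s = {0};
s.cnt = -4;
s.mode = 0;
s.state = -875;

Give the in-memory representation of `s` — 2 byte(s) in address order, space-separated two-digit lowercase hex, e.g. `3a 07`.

c4 95

cnt (4b) val=-4 bits=0xc at bit 12: 0xc000
mode (1b) val=0 bits=0x0 at bit 11: 0xc000
state (11b) val=-875 bits=0x495 at bit 0: 0xc495
word = 0xc495 → big-endian bytes:
  [0]=0xc4  [1]=0x95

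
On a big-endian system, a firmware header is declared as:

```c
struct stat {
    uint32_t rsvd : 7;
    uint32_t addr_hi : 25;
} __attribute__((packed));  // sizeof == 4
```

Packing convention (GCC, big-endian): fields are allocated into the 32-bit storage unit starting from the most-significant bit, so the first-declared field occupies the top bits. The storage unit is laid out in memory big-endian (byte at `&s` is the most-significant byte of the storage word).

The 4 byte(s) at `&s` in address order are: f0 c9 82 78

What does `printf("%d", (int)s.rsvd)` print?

[0]=0xf0 [1]=0xc9 [2]=0x82 [3]=0x78 (big-endian) → word 0xf0c98278
rsvd [25+:7] = (word>>25) & 0x7f = 120  ←
addr_hi [0+:25] = (word>>0) & 0x1ffffff = 13206136

120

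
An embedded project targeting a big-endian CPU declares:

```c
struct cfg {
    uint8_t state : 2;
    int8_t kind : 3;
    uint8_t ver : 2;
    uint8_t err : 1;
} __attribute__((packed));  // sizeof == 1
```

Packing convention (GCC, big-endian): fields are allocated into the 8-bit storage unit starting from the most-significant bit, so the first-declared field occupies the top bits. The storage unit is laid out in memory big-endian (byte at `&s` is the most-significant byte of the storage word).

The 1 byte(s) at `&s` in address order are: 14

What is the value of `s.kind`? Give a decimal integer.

[0]=0x14 (big-endian) → word 0x14
state [6+:2] = (word>>6) & 0x3 = 0
kind [3+:3] = (word>>3) & 0x7 = 2  ←
ver [1+:2] = (word>>1) & 0x3 = 2
err [0+:1] = (word>>0) & 0x1 = 0
kind signed 3b, MSB=0: value = 2

2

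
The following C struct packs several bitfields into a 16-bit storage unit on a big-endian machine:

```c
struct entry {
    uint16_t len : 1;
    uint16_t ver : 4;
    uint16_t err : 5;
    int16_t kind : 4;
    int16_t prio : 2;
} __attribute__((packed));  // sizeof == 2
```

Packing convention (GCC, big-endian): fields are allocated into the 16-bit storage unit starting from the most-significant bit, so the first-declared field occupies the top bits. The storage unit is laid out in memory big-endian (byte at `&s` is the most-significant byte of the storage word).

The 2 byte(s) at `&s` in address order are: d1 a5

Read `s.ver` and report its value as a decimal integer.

[0]=0xd1 [1]=0xa5 (big-endian) → word 0xd1a5
len [15+:1] = (word>>15) & 0x1 = 1
ver [11+:4] = (word>>11) & 0xf = 10  ←
err [6+:5] = (word>>6) & 0x1f = 6
kind [2+:4] = (word>>2) & 0xf = 9
prio [0+:2] = (word>>0) & 0x3 = 1

10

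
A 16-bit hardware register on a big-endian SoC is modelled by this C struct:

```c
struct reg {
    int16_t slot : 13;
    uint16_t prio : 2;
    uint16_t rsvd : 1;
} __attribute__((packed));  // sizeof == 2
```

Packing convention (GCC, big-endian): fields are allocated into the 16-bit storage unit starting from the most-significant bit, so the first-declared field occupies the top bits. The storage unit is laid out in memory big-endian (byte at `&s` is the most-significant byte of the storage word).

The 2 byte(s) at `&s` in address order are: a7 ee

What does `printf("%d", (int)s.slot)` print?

[0]=0xa7 [1]=0xee (big-endian) → word 0xa7ee
slot:13 @ bit 3 → (0xa7ee>>3)&0x1fff = 0x14fd  ←
prio:2 @ bit 1 → (0xa7ee>>1)&0x3 = 0x3
rsvd:1 @ bit 0 → (0xa7ee>>0)&0x1 = 0x0
slot signed 13b, MSB=1: 5373 - 8192 = -2819

-2819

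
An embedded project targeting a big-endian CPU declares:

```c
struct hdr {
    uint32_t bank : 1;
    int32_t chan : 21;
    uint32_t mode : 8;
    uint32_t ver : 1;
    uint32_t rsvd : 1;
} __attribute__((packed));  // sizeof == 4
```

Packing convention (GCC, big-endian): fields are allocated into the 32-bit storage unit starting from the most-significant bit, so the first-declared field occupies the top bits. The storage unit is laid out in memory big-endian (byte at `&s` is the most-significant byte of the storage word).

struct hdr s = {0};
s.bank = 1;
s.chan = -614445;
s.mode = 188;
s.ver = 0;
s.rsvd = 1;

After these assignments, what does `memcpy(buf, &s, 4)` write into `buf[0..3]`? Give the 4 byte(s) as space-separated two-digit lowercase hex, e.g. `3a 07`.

da 7f 4e f1

bank:1 = 1 → 0x1 << 31 → word 0x80000000
chan:21 = -614445 → 0x169fd3 << 10 → word 0xda7f4c00
mode:8 = 188 → 0xbc << 2 → word 0xda7f4ef0
ver:1 = 0 → 0x0 << 1 → word 0xda7f4ef0
rsvd:1 = 1 → 0x1 << 0 → word 0xda7f4ef1
word = 0xda7f4ef1 → big-endian bytes:
  [0]=0xda  [1]=0x7f  [2]=0x4e  [3]=0xf1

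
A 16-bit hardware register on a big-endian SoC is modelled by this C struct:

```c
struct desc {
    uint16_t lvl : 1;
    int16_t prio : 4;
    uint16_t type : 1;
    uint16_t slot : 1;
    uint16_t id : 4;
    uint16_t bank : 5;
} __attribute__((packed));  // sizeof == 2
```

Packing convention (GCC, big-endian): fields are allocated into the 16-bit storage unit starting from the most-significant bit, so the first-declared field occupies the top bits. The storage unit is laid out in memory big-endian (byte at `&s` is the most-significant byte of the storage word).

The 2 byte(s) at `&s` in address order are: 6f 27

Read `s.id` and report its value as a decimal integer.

9

[0]=0x6f [1]=0x27 (big-endian) → word 0x6f27
lvl [15+:1] = (word>>15) & 0x1 = 0
prio [11+:4] = (word>>11) & 0xf = 13
type [10+:1] = (word>>10) & 0x1 = 1
slot [9+:1] = (word>>9) & 0x1 = 1
id [5+:4] = (word>>5) & 0xf = 9  ←
bank [0+:5] = (word>>0) & 0x1f = 7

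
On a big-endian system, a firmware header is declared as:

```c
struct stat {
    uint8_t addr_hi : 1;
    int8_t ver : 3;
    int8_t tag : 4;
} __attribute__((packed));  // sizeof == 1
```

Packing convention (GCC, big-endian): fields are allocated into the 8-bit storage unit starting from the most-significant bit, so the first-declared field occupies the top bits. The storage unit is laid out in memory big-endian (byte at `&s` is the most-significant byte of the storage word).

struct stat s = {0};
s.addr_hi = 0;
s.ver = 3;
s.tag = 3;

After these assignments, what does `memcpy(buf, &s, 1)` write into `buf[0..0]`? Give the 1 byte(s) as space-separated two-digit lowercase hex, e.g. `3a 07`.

addr_hi:1 = 0 → 0x0 << 7 → word 0x00
ver:3 = 3 → 0x3 << 4 → word 0x30
tag:4 = 3 → 0x3 << 0 → word 0x33
word = 0x33 → big-endian bytes:
  [0]=0x33

33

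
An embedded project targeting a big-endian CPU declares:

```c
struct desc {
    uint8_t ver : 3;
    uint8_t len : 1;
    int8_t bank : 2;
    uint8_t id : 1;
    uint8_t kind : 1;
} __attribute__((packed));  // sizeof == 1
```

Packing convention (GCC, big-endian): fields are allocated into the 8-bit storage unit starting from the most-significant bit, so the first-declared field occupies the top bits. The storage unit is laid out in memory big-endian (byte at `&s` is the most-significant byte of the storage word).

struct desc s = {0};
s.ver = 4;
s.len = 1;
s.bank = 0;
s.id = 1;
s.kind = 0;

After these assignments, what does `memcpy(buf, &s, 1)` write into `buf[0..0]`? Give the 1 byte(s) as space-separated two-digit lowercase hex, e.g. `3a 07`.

92

ver:3 = 4 → 0x4 << 5 → word 0x80
len:1 = 1 → 0x1 << 4 → word 0x90
bank:2 = 0 → 0x0 << 2 → word 0x90
id:1 = 1 → 0x1 << 1 → word 0x92
kind:1 = 0 → 0x0 << 0 → word 0x92
word = 0x92 → big-endian bytes:
  [0]=0x92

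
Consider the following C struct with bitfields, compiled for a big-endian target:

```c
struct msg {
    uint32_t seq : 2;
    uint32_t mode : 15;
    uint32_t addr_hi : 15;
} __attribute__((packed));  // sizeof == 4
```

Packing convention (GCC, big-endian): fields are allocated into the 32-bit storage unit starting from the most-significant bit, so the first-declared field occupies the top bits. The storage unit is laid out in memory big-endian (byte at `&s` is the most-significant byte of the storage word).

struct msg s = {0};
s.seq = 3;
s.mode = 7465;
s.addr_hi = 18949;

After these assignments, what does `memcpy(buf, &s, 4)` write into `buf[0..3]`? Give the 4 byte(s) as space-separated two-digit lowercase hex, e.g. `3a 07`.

ce 94 ca 05

[30+:2] seq=3 & 0x3 = 0x3; word=0xc0000000
[15+:15] mode=7465 & 0x7fff = 0x1d29; word=0xce948000
[0+:15] addr_hi=18949 & 0x7fff = 0x4a05; word=0xce94ca05
word = 0xce94ca05 → big-endian bytes:
  [0]=0xce  [1]=0x94  [2]=0xca  [3]=0x05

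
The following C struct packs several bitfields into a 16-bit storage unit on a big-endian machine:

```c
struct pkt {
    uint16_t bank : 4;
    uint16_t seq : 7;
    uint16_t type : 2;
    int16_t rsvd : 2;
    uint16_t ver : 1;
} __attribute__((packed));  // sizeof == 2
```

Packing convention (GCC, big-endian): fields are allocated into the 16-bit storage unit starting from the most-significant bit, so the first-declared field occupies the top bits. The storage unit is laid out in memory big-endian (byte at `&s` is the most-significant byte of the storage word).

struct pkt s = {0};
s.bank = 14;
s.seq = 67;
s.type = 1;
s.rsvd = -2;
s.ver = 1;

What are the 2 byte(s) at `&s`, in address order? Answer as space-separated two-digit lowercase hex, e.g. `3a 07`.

e8 6d

bank (4b) val=14 bits=0xe at bit 12: 0xe000
seq (7b) val=67 bits=0x43 at bit 5: 0xe860
type (2b) val=1 bits=0x1 at bit 3: 0xe868
rsvd (2b) val=-2 bits=0x2 at bit 1: 0xe86c
ver (1b) val=1 bits=0x1 at bit 0: 0xe86d
word = 0xe86d → big-endian bytes:
  [0]=0xe8  [1]=0x6d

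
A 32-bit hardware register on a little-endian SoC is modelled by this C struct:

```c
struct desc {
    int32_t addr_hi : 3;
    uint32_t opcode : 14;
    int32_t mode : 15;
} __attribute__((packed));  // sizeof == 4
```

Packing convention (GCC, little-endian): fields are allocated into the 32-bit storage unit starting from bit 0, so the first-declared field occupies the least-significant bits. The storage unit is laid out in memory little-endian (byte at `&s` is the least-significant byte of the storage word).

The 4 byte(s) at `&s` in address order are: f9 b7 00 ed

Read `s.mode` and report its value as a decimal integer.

[0]=0xf9 [1]=0xb7 [2]=0x00 [3]=0xed (little-endian) → word 0xed00b7f9
addr_hi:3 @ bit 0 → (0xed00b7f9>>0)&0x7 = 0x1
opcode:14 @ bit 3 → (0xed00b7f9>>3)&0x3fff = 0x16ff
mode:15 @ bit 17 → (0xed00b7f9>>17)&0x7fff = 0x7680  ←
mode signed 15b, MSB=1: 30336 - 32768 = -2432

-2432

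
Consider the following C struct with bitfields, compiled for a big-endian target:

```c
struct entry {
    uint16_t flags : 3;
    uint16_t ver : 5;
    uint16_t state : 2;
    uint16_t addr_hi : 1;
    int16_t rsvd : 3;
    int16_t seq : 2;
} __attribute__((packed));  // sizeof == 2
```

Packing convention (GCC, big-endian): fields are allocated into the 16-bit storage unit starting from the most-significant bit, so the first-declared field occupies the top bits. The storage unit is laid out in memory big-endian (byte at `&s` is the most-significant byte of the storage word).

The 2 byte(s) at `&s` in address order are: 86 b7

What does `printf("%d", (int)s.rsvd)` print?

-3

[0]=0x86 [1]=0xb7 (big-endian) → word 0x86b7
flags [13+:3] = (word>>13) & 0x7 = 4
ver [8+:5] = (word>>8) & 0x1f = 6
state [6+:2] = (word>>6) & 0x3 = 2
addr_hi [5+:1] = (word>>5) & 0x1 = 1
rsvd [2+:3] = (word>>2) & 0x7 = 5  ←
seq [0+:2] = (word>>0) & 0x3 = 3
rsvd signed 3b, MSB=1: 5 - 8 = -3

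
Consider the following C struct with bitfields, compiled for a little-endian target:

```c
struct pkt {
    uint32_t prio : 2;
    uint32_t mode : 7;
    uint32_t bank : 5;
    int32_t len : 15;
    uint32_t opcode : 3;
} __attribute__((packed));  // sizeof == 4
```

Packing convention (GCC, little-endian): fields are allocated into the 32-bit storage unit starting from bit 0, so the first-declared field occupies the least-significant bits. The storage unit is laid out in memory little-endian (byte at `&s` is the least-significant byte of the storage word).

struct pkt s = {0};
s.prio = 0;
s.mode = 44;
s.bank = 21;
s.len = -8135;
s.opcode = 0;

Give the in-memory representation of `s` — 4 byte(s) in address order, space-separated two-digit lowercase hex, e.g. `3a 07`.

prio:2 = 0 → 0x0 << 0 → word 0x00000000
mode:7 = 44 → 0x2c << 2 → word 0x000000b0
bank:5 = 21 → 0x15 << 9 → word 0x00002ab0
len:15 = -8135 → 0x6039 << 14 → word 0x180e6ab0
opcode:3 = 0 → 0x0 << 29 → word 0x180e6ab0
word = 0x180e6ab0 → little-endian bytes:
  [0]=0xb0  [1]=0x6a  [2]=0x0e  [3]=0x18

b0 6a 0e 18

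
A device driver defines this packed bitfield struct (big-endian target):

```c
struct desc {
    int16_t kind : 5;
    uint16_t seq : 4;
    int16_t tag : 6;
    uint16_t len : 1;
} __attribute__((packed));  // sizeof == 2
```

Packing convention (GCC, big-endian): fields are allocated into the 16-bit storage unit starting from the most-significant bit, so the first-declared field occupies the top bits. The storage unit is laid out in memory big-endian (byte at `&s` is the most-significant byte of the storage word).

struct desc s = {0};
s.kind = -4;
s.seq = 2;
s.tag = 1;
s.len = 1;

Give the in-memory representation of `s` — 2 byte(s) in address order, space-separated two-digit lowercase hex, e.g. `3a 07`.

[11+:5] kind=-4 & 0x1f = 0x1c; word=0xe000
[7+:4] seq=2 & 0xf = 0x2; word=0xe100
[1+:6] tag=1 & 0x3f = 0x1; word=0xe102
[0+:1] len=1 & 0x1 = 0x1; word=0xe103
word = 0xe103 → big-endian bytes:
  [0]=0xe1  [1]=0x03

e1 03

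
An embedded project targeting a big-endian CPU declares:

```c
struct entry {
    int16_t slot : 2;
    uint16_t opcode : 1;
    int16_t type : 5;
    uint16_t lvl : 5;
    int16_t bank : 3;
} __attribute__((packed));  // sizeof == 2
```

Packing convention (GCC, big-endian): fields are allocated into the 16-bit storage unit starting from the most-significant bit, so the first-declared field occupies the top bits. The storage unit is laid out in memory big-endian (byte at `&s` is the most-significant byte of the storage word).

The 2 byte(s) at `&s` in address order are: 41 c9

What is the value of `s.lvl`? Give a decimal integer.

[0]=0x41 [1]=0xc9 (big-endian) → word 0x41c9
slot [14+:2] = (word>>14) & 0x3 = 1
opcode [13+:1] = (word>>13) & 0x1 = 0
type [8+:5] = (word>>8) & 0x1f = 1
lvl [3+:5] = (word>>3) & 0x1f = 25  ←
bank [0+:3] = (word>>0) & 0x7 = 1

25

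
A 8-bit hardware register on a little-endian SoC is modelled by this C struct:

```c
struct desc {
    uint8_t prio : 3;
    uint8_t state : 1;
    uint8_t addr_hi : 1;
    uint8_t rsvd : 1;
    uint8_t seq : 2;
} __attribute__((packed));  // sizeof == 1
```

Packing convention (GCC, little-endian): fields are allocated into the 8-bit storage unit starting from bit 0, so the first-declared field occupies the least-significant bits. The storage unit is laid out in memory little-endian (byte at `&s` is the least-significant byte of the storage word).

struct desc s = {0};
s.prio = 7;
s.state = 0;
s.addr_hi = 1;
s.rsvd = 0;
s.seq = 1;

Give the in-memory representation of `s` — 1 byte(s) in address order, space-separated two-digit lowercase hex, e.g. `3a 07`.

57

[0+:3] prio=7 & 0x7 = 0x7; word=0x07
[3+:1] state=0 & 0x1 = 0x0; word=0x07
[4+:1] addr_hi=1 & 0x1 = 0x1; word=0x17
[5+:1] rsvd=0 & 0x1 = 0x0; word=0x17
[6+:2] seq=1 & 0x3 = 0x1; word=0x57
word = 0x57 → little-endian bytes:
  [0]=0x57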